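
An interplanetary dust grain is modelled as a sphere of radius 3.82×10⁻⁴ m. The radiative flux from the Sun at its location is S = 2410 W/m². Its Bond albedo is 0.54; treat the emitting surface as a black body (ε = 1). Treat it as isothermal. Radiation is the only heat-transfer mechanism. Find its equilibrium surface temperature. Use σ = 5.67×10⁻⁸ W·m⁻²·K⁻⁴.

T ≈ 264 K

At equilibrium, absorbed power = emitted power.
Absorbing cross-section = πr² = 4.584×10⁻⁷ m²; emitting surface = 4πr² = 1.834×10⁻⁶ m² (ratio 4).
(1−a)S·A_cross = εσ·A_surf·T⁴  ⇒  T⁴ = (1−a)S/(4σ).
T⁴ = 0.460·2410/(4·5.67×10⁻⁸) = 4.888×10⁹ K⁴.
T = (4.888×10⁹)^(1/4).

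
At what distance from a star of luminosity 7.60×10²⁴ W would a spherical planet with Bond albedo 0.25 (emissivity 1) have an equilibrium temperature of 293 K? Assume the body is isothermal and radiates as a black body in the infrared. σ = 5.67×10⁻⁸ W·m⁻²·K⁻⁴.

For an isothermal black-emitting sphere, (1−a)S·πr² = σ·4πr²·T⁴ ⇒ S = 4σT⁴/(1−a).
S = 4·5.67×10⁻⁸·(293)⁴/0.750 = 2229 W/m².
Flux falls as S = L/(4πd²), so d = √(L/(4πS)) = √(7.60×10²⁴/(4π·2229)).

d ≈ 1.65×10¹⁰ m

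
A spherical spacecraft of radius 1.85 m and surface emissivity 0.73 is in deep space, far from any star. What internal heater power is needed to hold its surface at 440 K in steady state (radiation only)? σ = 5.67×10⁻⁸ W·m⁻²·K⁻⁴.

P ≈ 66700 W

P = εσ·4πr²·T⁴.
4πr² = 43.01 m²; T⁴ = 3.748×10¹⁰ K⁴.
P = 0.73·5.67×10⁻⁸·43.01·3.748×10¹⁰.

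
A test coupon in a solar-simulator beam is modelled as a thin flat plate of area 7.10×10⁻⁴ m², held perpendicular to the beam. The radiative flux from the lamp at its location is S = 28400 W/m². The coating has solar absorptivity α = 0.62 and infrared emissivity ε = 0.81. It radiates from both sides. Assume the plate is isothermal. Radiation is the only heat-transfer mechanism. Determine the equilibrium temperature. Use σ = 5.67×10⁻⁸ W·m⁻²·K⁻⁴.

T ≈ 662 K

At equilibrium, absorbed power = emitted power.
Absorbing cross-section = A = 7.100×10⁻⁴ m²; emitting surface = 2A = 0.001420 m² (ratio 2).
αS·A_cross = εσ·A_surf·T⁴  ⇒  T⁴ = αS/(ε·2σ).
T⁴ = 0.620·28400/(0.81·2·5.67×10⁻⁸) = 1.917×10¹¹ K⁴.
T = (1.917×10¹¹)^(1/4).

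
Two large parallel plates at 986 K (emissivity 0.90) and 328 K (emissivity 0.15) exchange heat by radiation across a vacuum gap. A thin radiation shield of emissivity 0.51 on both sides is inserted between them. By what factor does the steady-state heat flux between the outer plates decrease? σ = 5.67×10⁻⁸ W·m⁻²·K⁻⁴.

factor ≈ 1.43

Without shield: q₀ = σΔ(T⁴)/(1/ε₁+1/ε₂−1) with denominator 6.778.
With shield the two gaps are in series; the resistances add: (1/ε₁+1/ε_s−1)+(1/ε_s+1/ε₂−1) = 2.072+7.627 = 9.699.
Heat-flux ratio q₀/q = 9.699/6.778.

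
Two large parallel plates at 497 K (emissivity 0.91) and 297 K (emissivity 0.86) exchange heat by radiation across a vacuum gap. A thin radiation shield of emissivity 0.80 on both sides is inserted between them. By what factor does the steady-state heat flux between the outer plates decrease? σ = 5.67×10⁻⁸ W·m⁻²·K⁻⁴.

factor ≈ 2.19

Without shield: q₀ = σΔ(T⁴)/(1/ε₁+1/ε₂−1) with denominator 1.262.
With shield the two gaps are in series; the resistances add: (1/ε₁+1/ε_s−1)+(1/ε_s+1/ε₂−1) = 1.349+1.413 = 2.762.
Heat-flux ratio q₀/q = 2.762/1.262.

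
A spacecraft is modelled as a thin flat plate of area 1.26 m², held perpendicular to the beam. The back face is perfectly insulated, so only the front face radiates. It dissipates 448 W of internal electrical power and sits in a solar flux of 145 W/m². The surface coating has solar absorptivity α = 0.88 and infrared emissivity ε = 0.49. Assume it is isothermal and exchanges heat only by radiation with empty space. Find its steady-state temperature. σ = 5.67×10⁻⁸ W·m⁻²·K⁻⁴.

T ≈ 363 K

At steady state, absorbed solar power + internal power = radiated power.
Absorbed: α·S·A_cross = 0.88·145·1.260 = 160.8 W (cross-section A).
Total input = 160.8 + 448 = 608.8 W.
Radiated: εσ·A_surf·T⁴ with A_surf = A = 1.260 m².
T⁴ = 608.8/(0.49·5.67×10⁻⁸·1.260) = 1.739×10¹⁰ K⁴.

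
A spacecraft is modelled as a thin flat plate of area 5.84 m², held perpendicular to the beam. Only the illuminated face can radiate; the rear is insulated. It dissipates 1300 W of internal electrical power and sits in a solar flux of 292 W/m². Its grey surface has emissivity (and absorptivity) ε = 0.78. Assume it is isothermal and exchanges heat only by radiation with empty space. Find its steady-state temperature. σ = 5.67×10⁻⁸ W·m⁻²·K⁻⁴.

T ≈ 318 K

At steady state, absorbed solar power + internal power = radiated power.
Absorbed: α·S·A_cross = 0.78·292·5.840 = 1330 W (cross-section A).
Total input = 1330 + 1300 = 2630 W.
Radiated: εσ·A_surf·T⁴ with A_surf = A = 5.840 m².
T⁴ = 2630/(0.78·5.67×10⁻⁸·5.840) = 1.018×10¹⁰ K⁴.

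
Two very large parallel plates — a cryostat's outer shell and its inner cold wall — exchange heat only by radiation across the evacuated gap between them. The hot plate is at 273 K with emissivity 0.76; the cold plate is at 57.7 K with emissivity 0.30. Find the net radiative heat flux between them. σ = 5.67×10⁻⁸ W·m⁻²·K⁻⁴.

q ≈ 86.1 W/m²

For two infinite grey parallel plates, q = σ(T₁⁴ − T₂⁴)/(1/ε₁ + 1/ε₂ − 1).
T₁⁴ − T₂⁴ = 5.555×10⁹ − 1.108×10⁷ = 5.543×10⁹ K⁴.
1/ε₁ + 1/ε₂ − 1 = 1.316 + 3.333 − 1 = 3.649.
q = 5.67×10⁻⁸ × 5.543×10⁹ / 3.649.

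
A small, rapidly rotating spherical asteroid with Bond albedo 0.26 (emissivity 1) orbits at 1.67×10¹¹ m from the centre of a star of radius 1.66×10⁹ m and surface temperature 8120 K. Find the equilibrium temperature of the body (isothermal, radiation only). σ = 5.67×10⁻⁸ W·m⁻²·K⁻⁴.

The star's surface emits σT_*⁴; at distance d the flux is S = σT_*⁴(R_*/d)².
S = 5.67×10⁻⁸·(8120)⁴·(1.66×10⁹/1.67×10¹¹)² = 24360 W/m².
For an isothermal sphere T⁴ = (1−a)S/(4σ) = 7.947×10¹⁰ K⁴.

T ≈ 531 K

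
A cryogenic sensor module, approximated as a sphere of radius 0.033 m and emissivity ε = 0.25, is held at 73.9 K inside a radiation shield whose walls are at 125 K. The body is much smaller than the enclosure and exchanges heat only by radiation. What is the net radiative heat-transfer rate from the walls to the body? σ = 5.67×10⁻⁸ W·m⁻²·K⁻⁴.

For a small grey body in a large enclosure: P_net = εσA(T_body⁴ − T_wall⁴).
A = 4πr² = 0.01368 m²; T_body⁴ − T_wall⁴ = 2.982×10⁷ − 2.441×10⁸ = -2.143×10⁸ K⁴.
|P_net| = 0.25·5.67×10⁻⁸·0.01368·2.143×10⁸.

P_net ≈ 0.0416 W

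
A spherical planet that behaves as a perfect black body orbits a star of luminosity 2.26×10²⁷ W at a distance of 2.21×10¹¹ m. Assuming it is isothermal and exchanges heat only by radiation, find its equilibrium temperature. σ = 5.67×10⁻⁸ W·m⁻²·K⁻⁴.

T ≈ 357 K

First find the stellar flux at distance d: S = L/(4πd²) = 2.26×10²⁷/(4π·(2.21×10¹¹)²) = 3682 W/m².
For an isothermal sphere, absorbed (1−a)S·πr² = emitted σ·4πr²·T⁴, so T⁴ = (1−a)S/(4σ).
T⁴ = 1.00·3682/(4·5.67×10⁻⁸) = 1.624×10¹⁰ K⁴.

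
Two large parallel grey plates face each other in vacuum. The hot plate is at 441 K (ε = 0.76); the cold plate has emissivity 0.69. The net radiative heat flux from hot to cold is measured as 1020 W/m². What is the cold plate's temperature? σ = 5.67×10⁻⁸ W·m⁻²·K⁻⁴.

q = σ(T₁⁴ − T₂⁴)/(1/ε₁ + 1/ε₂ − 1); denominator = 1.765.
T₂⁴ = T₁⁴ − q·(1/ε₁+1/ε₂−1)/σ = 3.782×10¹⁰ − 1020·1.765/5.67×10⁻⁸
    = 6.070×10⁹ K⁴.

T₂ ≈ 279 K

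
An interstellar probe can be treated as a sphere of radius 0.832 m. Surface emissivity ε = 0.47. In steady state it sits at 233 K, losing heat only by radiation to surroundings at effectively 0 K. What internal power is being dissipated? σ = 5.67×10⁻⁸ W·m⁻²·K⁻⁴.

P ≈ 683 W

Steady state: P = εσA T⁴.
A = 4πr² = 8.699 m²; T⁴ = (233)⁴ = 2.947×10⁹ K⁴.
P = 0.47 × 5.67×10⁻⁸ × 8.699 × 2.947×10⁹.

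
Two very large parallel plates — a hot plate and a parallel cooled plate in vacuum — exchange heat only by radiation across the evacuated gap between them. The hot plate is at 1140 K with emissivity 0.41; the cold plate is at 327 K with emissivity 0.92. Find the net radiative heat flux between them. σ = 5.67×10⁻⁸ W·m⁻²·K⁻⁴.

q ≈ 37700 W/m²

For two infinite grey parallel plates, q = σ(T₁⁴ − T₂⁴)/(1/ε₁ + 1/ε₂ − 1).
T₁⁴ − T₂⁴ = 1.689×10¹² − 1.143×10¹⁰ = 1.678×10¹² K⁴.
1/ε₁ + 1/ε₂ − 1 = 2.439 + 1.087 − 1 = 2.526.
q = 5.67×10⁻⁸ × 1.678×10¹² / 2.526.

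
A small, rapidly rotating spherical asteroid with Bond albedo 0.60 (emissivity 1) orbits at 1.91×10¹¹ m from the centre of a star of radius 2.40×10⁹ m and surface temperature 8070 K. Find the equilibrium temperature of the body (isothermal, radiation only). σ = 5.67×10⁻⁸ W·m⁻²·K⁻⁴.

The star's surface emits σT_*⁴; at distance d the flux is S = σT_*⁴(R_*/d)².
S = 5.67×10⁻⁸·(8070)⁴·(2.40×10⁹/1.91×10¹¹)² = 37970 W/m².
For an isothermal sphere T⁴ = (1−a)S/(4σ) = 6.697×10¹⁰ K⁴.

T ≈ 509 K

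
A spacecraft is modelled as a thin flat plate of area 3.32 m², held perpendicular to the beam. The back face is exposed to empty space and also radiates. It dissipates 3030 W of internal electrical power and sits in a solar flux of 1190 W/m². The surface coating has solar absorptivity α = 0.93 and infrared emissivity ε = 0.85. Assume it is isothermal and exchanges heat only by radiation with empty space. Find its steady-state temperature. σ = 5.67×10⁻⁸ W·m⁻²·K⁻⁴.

T ≈ 380 K

At steady state, absorbed solar power + internal power = radiated power.
Absorbed: α·S·A_cross = 0.93·1190·3.320 = 3674 W (cross-section A).
Total input = 3674 + 3030 = 6704 W.
Radiated: εσ·A_surf·T⁴ with A_surf = 2A = 6.640 m².
T⁴ = 6704/(0.85·5.67×10⁻⁸·6.640) = 2.095×10¹⁰ K⁴.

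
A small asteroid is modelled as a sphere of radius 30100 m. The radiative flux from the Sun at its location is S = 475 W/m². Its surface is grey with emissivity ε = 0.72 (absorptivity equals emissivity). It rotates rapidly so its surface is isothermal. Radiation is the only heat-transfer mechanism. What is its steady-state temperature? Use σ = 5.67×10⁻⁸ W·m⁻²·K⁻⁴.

At equilibrium, absorbed power = emitted power.
Absorbing cross-section = πr² = 2.846×10⁹ m²; emitting surface = 4πr² = 1.139×10¹⁰ m² (ratio 4).
εS·A_cross = εσ·A_surf·T⁴  ⇒  T⁴ = S/(4σ)   (ε cancels).
T⁴ = 475/(4·5.67×10⁻⁸) = 2.094×10⁹ K⁴.
T = (2.094×10⁹)^(1/4).

T ≈ 214 K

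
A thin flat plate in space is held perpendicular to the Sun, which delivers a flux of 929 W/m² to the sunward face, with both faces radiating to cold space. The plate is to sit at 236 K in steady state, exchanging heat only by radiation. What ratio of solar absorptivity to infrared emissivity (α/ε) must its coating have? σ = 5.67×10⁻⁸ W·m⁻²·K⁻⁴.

α/ε ≈ 0.379

Balance: αS·A = εσ·2A·T⁴ ⇒ α/ε = 2σT⁴/S.
α/ε = 2·5.67×10⁻⁸·(236)⁴/929 = 2·5.67×10⁻⁸·3.102×10⁹/929.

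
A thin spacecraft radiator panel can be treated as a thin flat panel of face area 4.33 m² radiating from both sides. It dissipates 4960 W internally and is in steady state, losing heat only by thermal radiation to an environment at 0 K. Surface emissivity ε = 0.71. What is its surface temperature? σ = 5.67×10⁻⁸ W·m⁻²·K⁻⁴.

Steady state: internal power = radiated power, P = εσA T⁴.
Radiating area A = 2·4.33 = 8.660 m².
T⁴ = P/(εσA) = 4960/(0.71·5.67×10⁻⁸·8.660) = 1.423×10¹⁰ K⁴.
T = (1.423×10¹⁰)^(1/4).

T ≈ 345 K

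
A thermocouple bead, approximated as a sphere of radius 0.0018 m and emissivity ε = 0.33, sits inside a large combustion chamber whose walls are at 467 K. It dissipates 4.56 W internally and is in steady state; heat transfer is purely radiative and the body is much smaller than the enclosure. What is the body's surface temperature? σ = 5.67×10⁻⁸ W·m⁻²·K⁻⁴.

For a small grey body in a large enclosure, net radiated power = εσA(T⁴ − T_w⁴).
Steady state: P = εσA(T⁴ − T_w⁴) with A = 4πr² = 4.072×10⁻⁵ m².
T⁴ = P/(εσA) + T_w⁴ = 4.56/(0.33·5.67×10⁻⁸·4.072×10⁻⁵) + (467)⁴
    = 5.986×10¹² + 4.756×10¹⁰ = 6.033×10¹² K⁴.

T ≈ 1570 K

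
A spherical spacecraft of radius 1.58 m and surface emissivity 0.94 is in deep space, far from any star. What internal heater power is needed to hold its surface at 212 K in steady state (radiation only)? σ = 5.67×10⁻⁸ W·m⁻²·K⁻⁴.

P ≈ 3380 W

P = εσ·4πr²·T⁴.
4πr² = 31.37 m²; T⁴ = 2.020×10⁹ K⁴.
P = 0.94·5.67×10⁻⁸·31.37·2.020×10⁹.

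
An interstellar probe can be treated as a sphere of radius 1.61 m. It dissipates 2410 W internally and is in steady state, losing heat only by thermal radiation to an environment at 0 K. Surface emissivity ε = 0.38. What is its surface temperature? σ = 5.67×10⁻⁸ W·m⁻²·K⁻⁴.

T ≈ 242 K

Steady state: internal power = radiated power, P = εσA T⁴.
Radiating area A = 4πr² = 32.57 m².
T⁴ = P/(εσA) = 2410/(0.38·5.67×10⁻⁸·32.57) = 3.434×10⁹ K⁴.
T = (3.434×10⁹)^(1/4).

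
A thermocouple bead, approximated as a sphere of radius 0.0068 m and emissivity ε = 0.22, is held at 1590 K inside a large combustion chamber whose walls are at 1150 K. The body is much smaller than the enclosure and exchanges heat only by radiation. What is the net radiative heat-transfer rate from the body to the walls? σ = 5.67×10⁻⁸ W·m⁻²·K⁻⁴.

For a small grey body in a large enclosure: P_net = εσA(T_body⁴ − T_wall⁴).
A = 4πr² = 5.811×10⁻⁴ m²; T_body⁴ − T_wall⁴ = 6.391×10¹² − 1.749×10¹² = 4.642×10¹² K⁴.
|P_net| = 0.22·5.67×10⁻⁸·5.811×10⁻⁴·4.642×10¹².

P_net ≈ 33.6 W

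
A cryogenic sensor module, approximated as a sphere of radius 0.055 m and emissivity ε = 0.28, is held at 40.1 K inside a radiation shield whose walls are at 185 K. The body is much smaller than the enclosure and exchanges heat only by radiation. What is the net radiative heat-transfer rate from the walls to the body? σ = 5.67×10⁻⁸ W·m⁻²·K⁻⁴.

P_net ≈ 0.705 W

For a small grey body in a large enclosure: P_net = εσA(T_body⁴ − T_wall⁴).
A = 4πr² = 0.03801 m²; T_body⁴ − T_wall⁴ = 2.586×10⁶ − 1.171×10⁹ = -1.169×10⁹ K⁴.
|P_net| = 0.28·5.67×10⁻⁸·0.03801·1.169×10⁹.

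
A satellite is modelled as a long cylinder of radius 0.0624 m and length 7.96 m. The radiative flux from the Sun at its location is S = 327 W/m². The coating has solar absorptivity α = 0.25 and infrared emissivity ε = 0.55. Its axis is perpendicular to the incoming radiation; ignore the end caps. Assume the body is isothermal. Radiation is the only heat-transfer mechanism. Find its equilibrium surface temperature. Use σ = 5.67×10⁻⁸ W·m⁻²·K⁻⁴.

T ≈ 170 K

At equilibrium, absorbed power = emitted power.
Absorbing cross-section = 2rL = 0.9934 m²; emitting surface = 2πrL = 3.121 m² (ratio π).
αS·A_cross = εσ·A_surf·T⁴  ⇒  T⁴ = αS/(ε·πσ).
T⁴ = 0.250·327/(0.55·π·5.67×10⁻⁸) = 8.344×10⁸ K⁴.
T = (8.344×10⁸)^(1/4).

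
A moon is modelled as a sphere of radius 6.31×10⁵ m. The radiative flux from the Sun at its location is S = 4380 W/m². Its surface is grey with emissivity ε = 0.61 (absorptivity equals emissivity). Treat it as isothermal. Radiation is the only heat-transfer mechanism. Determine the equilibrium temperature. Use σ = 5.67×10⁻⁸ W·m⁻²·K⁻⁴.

At equilibrium, absorbed power = emitted power.
Absorbing cross-section = πr² = 1.251×10¹² m²; emitting surface = 4πr² = 5.003×10¹² m² (ratio 4).
εS·A_cross = εσ·A_surf·T⁴  ⇒  T⁴ = S/(4σ)   (ε cancels).
T⁴ = 4380/(4·5.67×10⁻⁸) = 1.931×10¹⁰ K⁴.
T = (1.931×10¹⁰)^(1/4).

T ≈ 373 K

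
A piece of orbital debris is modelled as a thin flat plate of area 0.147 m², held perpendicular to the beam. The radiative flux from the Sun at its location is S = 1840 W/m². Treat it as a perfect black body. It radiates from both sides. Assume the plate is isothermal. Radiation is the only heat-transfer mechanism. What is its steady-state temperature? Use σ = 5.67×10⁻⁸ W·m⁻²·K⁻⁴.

At equilibrium, absorbed power = emitted power.
Absorbing cross-section = A = 0.1470 m²; emitting surface = 2A = 0.2940 m² (ratio 2).
S·A_cross = εσ·A_surf·T⁴  ⇒  T⁴ = S/(2σ).
T⁴ = 1.00·1840/(2·5.67×10⁻⁸) = 1.623×10¹⁰ K⁴.
T = (1.623×10¹⁰)^(1/4).

T ≈ 357 K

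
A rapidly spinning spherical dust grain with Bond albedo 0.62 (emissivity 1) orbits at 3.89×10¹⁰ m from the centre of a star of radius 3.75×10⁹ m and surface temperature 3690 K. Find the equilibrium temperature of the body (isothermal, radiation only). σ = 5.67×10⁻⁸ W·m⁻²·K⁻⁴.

T ≈ 636 K

The star's surface emits σT_*⁴; at distance d the flux is S = σT_*⁴(R_*/d)².
S = 5.67×10⁻⁸·(3690)⁴·(3.75×10⁹/3.89×10¹⁰)² = 97690 W/m².
For an isothermal sphere T⁴ = (1−a)S/(4σ) = 1.637×10¹¹ K⁴.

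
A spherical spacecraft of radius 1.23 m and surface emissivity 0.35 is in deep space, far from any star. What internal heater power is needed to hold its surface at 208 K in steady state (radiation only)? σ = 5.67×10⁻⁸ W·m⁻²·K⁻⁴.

P = εσ·4πr²·T⁴.
4πr² = 19.01 m²; T⁴ = 1.872×10⁹ K⁴.
P = 0.35·5.67×10⁻⁸·19.01·1.872×10⁹.

P ≈ 706 W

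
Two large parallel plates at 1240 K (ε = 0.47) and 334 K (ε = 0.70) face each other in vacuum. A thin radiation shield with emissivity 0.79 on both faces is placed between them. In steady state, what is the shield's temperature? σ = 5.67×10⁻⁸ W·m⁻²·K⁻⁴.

T_s ≈ 997 K

In steady state the net flux on the hot side equals that on the cold side.
σ(T₁⁴−T_s⁴)/D₁ = σ(T_s⁴−T₂⁴)/D₂, with D₁ = 1/ε₁+1/ε_s−1 = 2.393, D₂ = 1/ε_s+1/ε₂−1 = 1.694.
Solve for T_s⁴: T_s⁴ = (D₂·T₁⁴ + D₁·T₂⁴)/(D₁+D₂) = 9.872×10¹¹ K⁴.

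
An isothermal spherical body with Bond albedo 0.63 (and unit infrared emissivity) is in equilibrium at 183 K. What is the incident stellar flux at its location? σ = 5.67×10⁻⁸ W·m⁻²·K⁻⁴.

(1−a)S·πr² = σ·4πr²·T⁴ ⇒ S = 4σT⁴/(1−a).
S = 4·5.67×10⁻⁸·1.122×10⁹/0.370.

S ≈ 687 W/m²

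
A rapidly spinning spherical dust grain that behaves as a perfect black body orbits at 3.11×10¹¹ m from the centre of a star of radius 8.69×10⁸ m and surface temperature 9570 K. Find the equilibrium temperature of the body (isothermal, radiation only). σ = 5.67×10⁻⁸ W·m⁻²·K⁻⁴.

T ≈ 358 K

The star's surface emits σT_*⁴; at distance d the flux is S = σT_*⁴(R_*/d)².
S = 5.67×10⁻⁸·(9570)⁴·(8.69×10⁸/3.11×10¹¹)² = 3713 W/m².
For an isothermal sphere T⁴ = (1−a)S/(4σ) = 1.637×10¹⁰ K⁴.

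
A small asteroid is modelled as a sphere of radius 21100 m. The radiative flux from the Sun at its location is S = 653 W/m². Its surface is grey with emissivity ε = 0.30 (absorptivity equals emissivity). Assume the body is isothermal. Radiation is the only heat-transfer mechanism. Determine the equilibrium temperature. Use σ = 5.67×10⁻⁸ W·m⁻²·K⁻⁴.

At equilibrium, absorbed power = emitted power.
Absorbing cross-section = πr² = 1.399×10⁹ m²; emitting surface = 4πr² = 5.595×10⁹ m² (ratio 4).
εS·A_cross = εσ·A_surf·T⁴  ⇒  T⁴ = S/(4σ)   (ε cancels).
T⁴ = 653/(4·5.67×10⁻⁸) = 2.879×10⁹ K⁴.
T = (2.879×10⁹)^(1/4).

T ≈ 232 K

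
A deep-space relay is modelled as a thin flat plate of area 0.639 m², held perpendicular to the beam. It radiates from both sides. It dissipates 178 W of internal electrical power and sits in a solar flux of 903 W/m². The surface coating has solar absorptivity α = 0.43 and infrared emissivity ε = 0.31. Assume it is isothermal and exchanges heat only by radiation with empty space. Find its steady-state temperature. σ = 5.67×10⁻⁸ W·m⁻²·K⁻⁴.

At steady state, absorbed solar power + internal power = radiated power.
Absorbed: α·S·A_cross = 0.43·903·0.6390 = 248.1 W (cross-section A).
Total input = 248.1 + 178 = 426.1 W.
Radiated: εσ·A_surf·T⁴ with A_surf = 2A = 1.278 m².
T⁴ = 426.1/(0.31·5.67×10⁻⁸·1.278) = 1.897×10¹⁰ K⁴.

T ≈ 371 K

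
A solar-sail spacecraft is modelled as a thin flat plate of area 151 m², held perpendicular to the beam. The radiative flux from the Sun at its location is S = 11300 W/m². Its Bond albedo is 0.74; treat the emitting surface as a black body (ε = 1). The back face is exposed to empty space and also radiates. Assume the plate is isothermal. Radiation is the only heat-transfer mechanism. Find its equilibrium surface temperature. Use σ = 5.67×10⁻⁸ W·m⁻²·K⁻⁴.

T ≈ 401 K

At equilibrium, absorbed power = emitted power.
Absorbing cross-section = A = 151.0 m²; emitting surface = 2A = 302.0 m² (ratio 2).
(1−a)S·A_cross = εσ·A_surf·T⁴  ⇒  T⁴ = (1−a)S/(2σ).
T⁴ = 0.260·11300/(2·5.67×10⁻⁸) = 2.591×10¹⁰ K⁴.
T = (2.591×10¹⁰)^(1/4).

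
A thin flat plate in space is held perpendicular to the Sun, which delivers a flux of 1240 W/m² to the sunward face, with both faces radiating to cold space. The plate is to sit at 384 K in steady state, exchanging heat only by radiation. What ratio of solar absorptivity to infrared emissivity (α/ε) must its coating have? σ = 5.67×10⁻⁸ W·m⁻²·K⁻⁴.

α/ε ≈ 1.99

Balance: αS·A = εσ·2A·T⁴ ⇒ α/ε = 2σT⁴/S.
α/ε = 2·5.67×10⁻⁸·(384)⁴/1240 = 2·5.67×10⁻⁸·2.174×10¹⁰/1240.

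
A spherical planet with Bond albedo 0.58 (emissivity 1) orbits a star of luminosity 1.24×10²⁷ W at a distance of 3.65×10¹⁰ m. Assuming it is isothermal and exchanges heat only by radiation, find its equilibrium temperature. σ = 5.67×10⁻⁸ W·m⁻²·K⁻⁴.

T ≈ 609 K

First find the stellar flux at distance d: S = L/(4πd²) = 1.24×10²⁷/(4π·(3.65×10¹⁰)²) = 74070 W/m².
For an isothermal sphere, absorbed (1−a)S·πr² = emitted σ·4πr²·T⁴, so T⁴ = (1−a)S/(4σ).
T⁴ = 0.420·74070/(4·5.67×10⁻⁸) = 1.372×10¹¹ K⁴.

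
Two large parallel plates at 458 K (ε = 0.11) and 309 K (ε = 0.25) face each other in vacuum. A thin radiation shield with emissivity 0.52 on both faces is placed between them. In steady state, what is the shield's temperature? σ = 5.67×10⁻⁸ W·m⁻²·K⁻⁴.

In steady state the net flux on the hot side equals that on the cold side.
σ(T₁⁴−T_s⁴)/D₁ = σ(T_s⁴−T₂⁴)/D₂, with D₁ = 1/ε₁+1/ε_s−1 = 10.01, D₂ = 1/ε_s+1/ε₂−1 = 4.923.
Solve for T_s⁴: T_s⁴ = (D₂·T₁⁴ + D₁·T₂⁴)/(D₁+D₂) = 2.061×10¹⁰ K⁴.

T_s ≈ 379 K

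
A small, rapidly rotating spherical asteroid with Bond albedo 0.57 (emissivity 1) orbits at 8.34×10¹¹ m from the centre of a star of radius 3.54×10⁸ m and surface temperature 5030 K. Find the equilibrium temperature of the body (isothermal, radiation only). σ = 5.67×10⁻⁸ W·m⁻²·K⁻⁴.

The star's surface emits σT_*⁴; at distance d the flux is S = σT_*⁴(R_*/d)².
S = 5.67×10⁻⁸·(5030)⁴·(3.54×10⁸/8.34×10¹¹)² = 6.539 W/m².
For an isothermal sphere T⁴ = (1−a)S/(4σ) = 1.240×10⁷ K⁴.

T ≈ 59.3 K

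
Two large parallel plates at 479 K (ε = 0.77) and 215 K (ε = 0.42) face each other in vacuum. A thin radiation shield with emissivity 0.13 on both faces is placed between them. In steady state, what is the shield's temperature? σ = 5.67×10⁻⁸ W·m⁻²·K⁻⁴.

In steady state the net flux on the hot side equals that on the cold side.
σ(T₁⁴−T_s⁴)/D₁ = σ(T_s⁴−T₂⁴)/D₂, with D₁ = 1/ε₁+1/ε_s−1 = 7.991, D₂ = 1/ε_s+1/ε₂−1 = 9.073.
Solve for T_s⁴: T_s⁴ = (D₂·T₁⁴ + D₁·T₂⁴)/(D₁+D₂) = 2.899×10¹⁰ K⁴.

T_s ≈ 413 K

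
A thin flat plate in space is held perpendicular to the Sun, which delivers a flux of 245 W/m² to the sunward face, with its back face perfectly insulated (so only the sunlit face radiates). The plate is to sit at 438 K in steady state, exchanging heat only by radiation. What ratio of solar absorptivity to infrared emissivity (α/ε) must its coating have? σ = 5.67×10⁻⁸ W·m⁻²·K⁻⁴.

α/ε ≈ 8.52

Balance: αS·A = εσ·1A·T⁴ ⇒ α/ε = σT⁴/S.
α/ε = 5.67×10⁻⁸·(438)⁴/245 = 5.67×10⁻⁸·3.680×10¹⁰/245.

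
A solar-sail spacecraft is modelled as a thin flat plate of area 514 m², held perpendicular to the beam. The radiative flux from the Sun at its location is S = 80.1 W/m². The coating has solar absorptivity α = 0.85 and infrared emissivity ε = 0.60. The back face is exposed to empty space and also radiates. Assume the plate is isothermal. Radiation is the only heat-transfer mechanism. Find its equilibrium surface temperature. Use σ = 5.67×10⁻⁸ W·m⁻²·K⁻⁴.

T ≈ 178 K

At equilibrium, absorbed power = emitted power.
Absorbing cross-section = A = 514.0 m²; emitting surface = 2A = 1028 m² (ratio 2).
αS·A_cross = εσ·A_surf·T⁴  ⇒  T⁴ = αS/(ε·2σ).
T⁴ = 0.850·80.1/(0.60·2·5.67×10⁻⁸) = 1.001×10⁹ K⁴.
T = (1.001×10⁹)^(1/4).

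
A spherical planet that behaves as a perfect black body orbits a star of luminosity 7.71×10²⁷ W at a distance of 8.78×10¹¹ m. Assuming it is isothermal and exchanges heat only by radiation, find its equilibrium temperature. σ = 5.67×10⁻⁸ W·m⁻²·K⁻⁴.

T ≈ 243 K

First find the stellar flux at distance d: S = L/(4πd²) = 7.71×10²⁷/(4π·(8.78×10¹¹)²) = 795.9 W/m².
For an isothermal sphere, absorbed (1−a)S·πr² = emitted σ·4πr²·T⁴, so T⁴ = (1−a)S/(4σ).
T⁴ = 1.00·795.9/(4·5.67×10⁻⁸) = 3.509×10⁹ K⁴.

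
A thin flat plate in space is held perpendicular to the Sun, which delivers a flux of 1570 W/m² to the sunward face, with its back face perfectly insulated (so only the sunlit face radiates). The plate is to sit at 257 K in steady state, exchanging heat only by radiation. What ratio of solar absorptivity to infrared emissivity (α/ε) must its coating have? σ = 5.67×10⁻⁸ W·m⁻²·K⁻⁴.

Balance: αS·A = εσ·1A·T⁴ ⇒ α/ε = σT⁴/S.
α/ε = 5.67×10⁻⁸·(257)⁴/1570 = 5.67×10⁻⁸·4.362×10⁹/1570.

α/ε ≈ 0.158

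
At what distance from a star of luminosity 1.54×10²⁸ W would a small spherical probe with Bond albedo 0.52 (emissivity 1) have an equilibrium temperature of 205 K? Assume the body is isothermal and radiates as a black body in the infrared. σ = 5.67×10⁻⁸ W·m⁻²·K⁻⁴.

For an isothermal black-emitting sphere, (1−a)S·πr² = σ·4πr²·T⁴ ⇒ S = 4σT⁴/(1−a).
S = 4·5.67×10⁻⁸·(205)⁴/0.480 = 834.5 W/m².
Flux falls as S = L/(4πd²), so d = √(L/(4πS)) = √(1.54×10²⁸/(4π·834.5)).

d ≈ 1.21×10¹² m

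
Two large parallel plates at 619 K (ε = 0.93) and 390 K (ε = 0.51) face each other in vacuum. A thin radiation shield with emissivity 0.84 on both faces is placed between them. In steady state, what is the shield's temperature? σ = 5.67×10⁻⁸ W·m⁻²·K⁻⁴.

T_s ≈ 564 K

In steady state the net flux on the hot side equals that on the cold side.
σ(T₁⁴−T_s⁴)/D₁ = σ(T_s⁴−T₂⁴)/D₂, with D₁ = 1/ε₁+1/ε_s−1 = 1.266, D₂ = 1/ε_s+1/ε₂−1 = 2.151.
Solve for T_s⁴: T_s⁴ = (D₂·T₁⁴ + D₁·T₂⁴)/(D₁+D₂) = 1.010×10¹¹ K⁴.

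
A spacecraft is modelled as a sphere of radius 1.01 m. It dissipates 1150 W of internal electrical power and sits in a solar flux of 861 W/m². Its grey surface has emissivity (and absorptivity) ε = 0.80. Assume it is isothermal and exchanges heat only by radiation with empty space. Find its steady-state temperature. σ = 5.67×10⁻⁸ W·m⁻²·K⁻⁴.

T ≈ 276 K

At steady state, absorbed solar power + internal power = radiated power.
Absorbed: α·S·A_cross = 0.80·861·3.205 = 2207 W (cross-section πr²).
Total input = 2207 + 1150 = 3357 W.
Radiated: εσ·A_surf·T⁴ with A_surf = 4πr² = 12.82 m².
T⁴ = 3357/(0.80·5.67×10⁻⁸·12.82) = 5.774×10⁹ K⁴.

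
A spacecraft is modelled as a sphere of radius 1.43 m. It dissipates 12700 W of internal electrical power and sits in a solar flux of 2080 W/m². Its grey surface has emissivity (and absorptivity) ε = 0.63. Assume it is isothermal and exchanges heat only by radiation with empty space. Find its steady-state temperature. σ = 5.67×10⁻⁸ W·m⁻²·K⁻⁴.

At steady state, absorbed solar power + internal power = radiated power.
Absorbed: α·S·A_cross = 0.63·2080·6.424 = 8418 W (cross-section πr²).
Total input = 8418 + 12700 = 21120 W.
Radiated: εσ·A_surf·T⁴ with A_surf = 4πr² = 25.70 m².
T⁴ = 21120/(0.63·5.67×10⁻⁸·25.70) = 2.301×10¹⁰ K⁴.

T ≈ 389 K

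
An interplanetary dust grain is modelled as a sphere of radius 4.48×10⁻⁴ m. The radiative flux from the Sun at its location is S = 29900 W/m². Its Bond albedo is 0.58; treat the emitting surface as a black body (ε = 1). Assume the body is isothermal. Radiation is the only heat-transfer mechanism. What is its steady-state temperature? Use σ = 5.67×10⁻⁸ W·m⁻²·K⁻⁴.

At equilibrium, absorbed power = emitted power.
Absorbing cross-section = πr² = 6.305×10⁻⁷ m²; emitting surface = 4πr² = 2.522×10⁻⁶ m² (ratio 4).
(1−a)S·A_cross = εσ·A_surf·T⁴  ⇒  T⁴ = (1−a)S/(4σ).
T⁴ = 0.420·29900/(4·5.67×10⁻⁸) = 5.537×10¹⁰ K⁴.
T = (5.537×10¹⁰)^(1/4).

T ≈ 485 K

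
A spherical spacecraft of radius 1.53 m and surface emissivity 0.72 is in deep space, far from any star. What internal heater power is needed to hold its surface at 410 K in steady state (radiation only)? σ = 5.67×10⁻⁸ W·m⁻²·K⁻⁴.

P = εσ·4πr²·T⁴.
4πr² = 29.42 m²; T⁴ = 2.826×10¹⁰ K⁴.
P = 0.72·5.67×10⁻⁸·29.42·2.826×10¹⁰.

P ≈ 33900 W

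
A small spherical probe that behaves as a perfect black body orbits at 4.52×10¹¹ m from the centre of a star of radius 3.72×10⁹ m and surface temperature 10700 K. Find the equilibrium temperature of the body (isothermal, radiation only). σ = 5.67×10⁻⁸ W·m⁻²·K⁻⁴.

The star's surface emits σT_*⁴; at distance d the flux is S = σT_*⁴(R_*/d)².
S = 5.67×10⁻⁸·(10700)⁴·(3.72×10⁹/4.52×10¹¹)² = 50340 W/m².
For an isothermal sphere T⁴ = (1−a)S/(4σ) = 2.220×10¹¹ K⁴.

T ≈ 686 K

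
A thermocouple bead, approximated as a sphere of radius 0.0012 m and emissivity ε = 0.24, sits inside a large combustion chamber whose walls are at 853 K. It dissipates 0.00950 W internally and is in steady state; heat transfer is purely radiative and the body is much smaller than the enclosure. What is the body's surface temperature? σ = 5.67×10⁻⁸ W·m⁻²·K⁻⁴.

For a small grey body in a large enclosure, net radiated power = εσA(T⁴ − T_w⁴).
Steady state: P = εσA(T⁴ − T_w⁴) with A = 4πr² = 1.810×10⁻⁵ m².
T⁴ = P/(εσA) + T_w⁴ = 0.00950/(0.24·5.67×10⁻⁸·1.810×10⁻⁵) + (853)⁴
    = 3.858×10¹⁰ + 5.294×10¹¹ = 5.680×10¹¹ K⁴.

T ≈ 868 K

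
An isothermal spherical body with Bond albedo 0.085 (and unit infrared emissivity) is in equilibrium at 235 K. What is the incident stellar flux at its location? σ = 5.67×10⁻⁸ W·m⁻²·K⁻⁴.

S ≈ 756 W/m²

(1−a)S·πr² = σ·4πr²·T⁴ ⇒ S = 4σT⁴/(1−a).
S = 4·5.67×10⁻⁸·3.050×10⁹/0.915.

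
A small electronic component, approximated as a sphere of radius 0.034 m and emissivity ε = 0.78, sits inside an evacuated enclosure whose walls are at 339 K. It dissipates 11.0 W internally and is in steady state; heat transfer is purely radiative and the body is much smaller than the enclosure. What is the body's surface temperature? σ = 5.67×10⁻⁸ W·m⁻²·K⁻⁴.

For a small grey body in a large enclosure, net radiated power = εσA(T⁴ − T_w⁴).
Steady state: P = εσA(T⁴ − T_w⁴) with A = 4πr² = 0.01453 m².
T⁴ = P/(εσA) + T_w⁴ = 11.0/(0.78·5.67×10⁻⁸·0.01453) + (339)⁴
    = 1.712×10¹⁰ + 1.321×10¹⁰ = 3.033×10¹⁰ K⁴.

T ≈ 417 K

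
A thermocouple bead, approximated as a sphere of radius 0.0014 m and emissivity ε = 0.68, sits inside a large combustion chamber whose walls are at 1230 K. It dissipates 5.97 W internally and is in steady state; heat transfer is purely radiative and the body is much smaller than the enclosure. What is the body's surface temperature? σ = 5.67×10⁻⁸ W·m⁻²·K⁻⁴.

T ≈ 1710 K

For a small grey body in a large enclosure, net radiated power = εσA(T⁴ − T_w⁴).
Steady state: P = εσA(T⁴ − T_w⁴) with A = 4πr² = 2.463×10⁻⁵ m².
T⁴ = P/(εσA) + T_w⁴ = 5.97/(0.68·5.67×10⁻⁸·2.463×10⁻⁵) + (1230)⁴
    = 6.287×10¹² + 2.289×10¹² = 8.575×10¹² K⁴.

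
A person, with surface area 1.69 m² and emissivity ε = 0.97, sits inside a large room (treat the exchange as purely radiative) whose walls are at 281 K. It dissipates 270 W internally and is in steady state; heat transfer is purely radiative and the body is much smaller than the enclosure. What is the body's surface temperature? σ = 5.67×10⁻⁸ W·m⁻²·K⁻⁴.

For a small grey body in a large enclosure, net radiated power = εσA(T⁴ − T_w⁴).
Steady state: P = εσA(T⁴ − T_w⁴) with A = 1.69 m².
T⁴ = P/(εσA) + T_w⁴ = 270/(0.97·5.67×10⁻⁸·1.690) + (281)⁴
    = 2.905×10⁹ + 6.235×10⁹ = 9.140×10⁹ K⁴.

T ≈ 309 K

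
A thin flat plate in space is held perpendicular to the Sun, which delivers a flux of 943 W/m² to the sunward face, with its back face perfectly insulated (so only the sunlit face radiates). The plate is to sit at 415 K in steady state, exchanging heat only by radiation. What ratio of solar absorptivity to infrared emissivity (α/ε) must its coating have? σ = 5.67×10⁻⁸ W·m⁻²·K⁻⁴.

α/ε ≈ 1.78

Balance: αS·A = εσ·1A·T⁴ ⇒ α/ε = σT⁴/S.
α/ε = 5.67×10⁻⁸·(415)⁴/943 = 5.67×10⁻⁸·2.966×10¹⁰/943.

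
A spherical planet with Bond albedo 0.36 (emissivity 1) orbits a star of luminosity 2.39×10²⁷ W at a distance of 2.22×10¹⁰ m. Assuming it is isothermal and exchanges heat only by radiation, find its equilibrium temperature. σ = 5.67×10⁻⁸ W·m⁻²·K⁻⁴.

First find the stellar flux at distance d: S = L/(4πd²) = 2.39×10²⁷/(4π·(2.22×10¹⁰)²) = 3.859×10⁵ W/m².
For an isothermal sphere, absorbed (1−a)S·πr² = emitted σ·4πr²·T⁴, so T⁴ = (1−a)S/(4σ).
T⁴ = 0.640·3.859×10⁵/(4·5.67×10⁻⁸) = 1.089×10¹² K⁴.

T ≈ 1020 K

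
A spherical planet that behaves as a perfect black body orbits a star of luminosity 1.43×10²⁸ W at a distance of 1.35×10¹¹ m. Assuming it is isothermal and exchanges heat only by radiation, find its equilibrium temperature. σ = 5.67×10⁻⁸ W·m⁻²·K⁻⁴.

T ≈ 724 K

First find the stellar flux at distance d: S = L/(4πd²) = 1.43×10²⁸/(4π·(1.35×10¹¹)²) = 62440 W/m².
For an isothermal sphere, absorbed (1−a)S·πr² = emitted σ·4πr²·T⁴, so T⁴ = (1−a)S/(4σ).
T⁴ = 1.00·62440/(4·5.67×10⁻⁸) = 2.753×10¹¹ K⁴.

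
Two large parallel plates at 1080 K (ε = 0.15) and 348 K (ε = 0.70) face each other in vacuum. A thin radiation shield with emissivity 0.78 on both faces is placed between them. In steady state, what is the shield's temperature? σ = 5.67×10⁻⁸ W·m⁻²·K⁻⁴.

T_s ≈ 728 K

In steady state the net flux on the hot side equals that on the cold side.
σ(T₁⁴−T_s⁴)/D₁ = σ(T_s⁴−T₂⁴)/D₂, with D₁ = 1/ε₁+1/ε_s−1 = 6.949, D₂ = 1/ε_s+1/ε₂−1 = 1.711.
Solve for T_s⁴: T_s⁴ = (D₂·T₁⁴ + D₁·T₂⁴)/(D₁+D₂) = 2.805×10¹¹ K⁴.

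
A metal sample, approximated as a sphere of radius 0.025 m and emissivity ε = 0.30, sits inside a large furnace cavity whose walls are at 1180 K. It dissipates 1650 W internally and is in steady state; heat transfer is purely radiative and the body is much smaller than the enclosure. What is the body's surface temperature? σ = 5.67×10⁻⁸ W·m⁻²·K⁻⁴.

T ≈ 1940 K

For a small grey body in a large enclosure, net radiated power = εσA(T⁴ − T_w⁴).
Steady state: P = εσA(T⁴ − T_w⁴) with A = 4πr² = 0.007854 m².
T⁴ = P/(εσA) + T_w⁴ = 1650/(0.30·5.67×10⁻⁸·0.007854) + (1180)⁴
    = 1.235×10¹³ + 1.939×10¹² = 1.429×10¹³ K⁴.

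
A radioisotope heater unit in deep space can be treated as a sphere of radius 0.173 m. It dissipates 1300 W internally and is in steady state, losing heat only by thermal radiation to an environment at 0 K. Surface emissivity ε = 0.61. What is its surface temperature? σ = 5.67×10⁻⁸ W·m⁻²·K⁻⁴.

T ≈ 562 K

Steady state: internal power = radiated power, P = εσA T⁴.
Radiating area A = 4πr² = 0.3761 m².
T⁴ = P/(εσA) = 1300/(0.61·5.67×10⁻⁸·0.3761) = 9.994×10¹⁰ K⁴.
T = (9.994×10¹⁰)^(1/4).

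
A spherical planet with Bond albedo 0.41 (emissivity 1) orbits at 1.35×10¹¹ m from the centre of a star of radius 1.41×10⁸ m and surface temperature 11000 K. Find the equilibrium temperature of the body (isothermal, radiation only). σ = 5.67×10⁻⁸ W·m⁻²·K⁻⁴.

T ≈ 220 K

The star's surface emits σT_*⁴; at distance d the flux is S = σT_*⁴(R_*/d)².
S = 5.67×10⁻⁸·(11000)⁴·(1.41×10⁸/1.35×10¹¹)² = 905.6 W/m².
For an isothermal sphere T⁴ = (1−a)S/(4σ) = 2.356×10⁹ K⁴.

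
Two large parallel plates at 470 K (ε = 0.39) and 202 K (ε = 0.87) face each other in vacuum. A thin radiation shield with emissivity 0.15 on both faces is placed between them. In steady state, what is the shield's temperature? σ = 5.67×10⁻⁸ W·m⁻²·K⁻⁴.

In steady state the net flux on the hot side equals that on the cold side.
σ(T₁⁴−T_s⁴)/D₁ = σ(T_s⁴−T₂⁴)/D₂, with D₁ = 1/ε₁+1/ε_s−1 = 8.231, D₂ = 1/ε_s+1/ε₂−1 = 6.816.
Solve for T_s⁴: T_s⁴ = (D₂·T₁⁴ + D₁·T₂⁴)/(D₁+D₂) = 2.302×10¹⁰ K⁴.

T_s ≈ 389 K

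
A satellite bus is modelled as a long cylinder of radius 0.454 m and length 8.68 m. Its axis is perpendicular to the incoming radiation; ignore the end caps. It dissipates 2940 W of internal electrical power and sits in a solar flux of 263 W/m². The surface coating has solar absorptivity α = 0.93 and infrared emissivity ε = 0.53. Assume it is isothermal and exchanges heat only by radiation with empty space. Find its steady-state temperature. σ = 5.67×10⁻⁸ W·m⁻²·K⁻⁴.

T ≈ 284 K

At steady state, absorbed solar power + internal power = radiated power.
Absorbed: α·S·A_cross = 0.93·263·7.881 = 1928 W (cross-section 2rL).
Total input = 1928 + 2940 = 4868 W.
Radiated: εσ·A_surf·T⁴ with A_surf = 2πrL = 24.76 m².
T⁴ = 4868/(0.53·5.67×10⁻⁸·24.76) = 6.542×10⁹ K⁴.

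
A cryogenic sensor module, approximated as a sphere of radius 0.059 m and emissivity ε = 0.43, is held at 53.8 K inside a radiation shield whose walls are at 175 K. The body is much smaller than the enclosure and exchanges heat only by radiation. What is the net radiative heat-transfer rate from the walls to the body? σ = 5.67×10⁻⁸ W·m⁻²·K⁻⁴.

For a small grey body in a large enclosure: P_net = εσA(T_body⁴ − T_wall⁴).
A = 4πr² = 0.04374 m²; T_body⁴ − T_wall⁴ = 8.378×10⁶ − 9.379×10⁸ = -9.295×10⁸ K⁴.
|P_net| = 0.43·5.67×10⁻⁸·0.04374·9.295×10⁸.

P_net ≈ 0.991 W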